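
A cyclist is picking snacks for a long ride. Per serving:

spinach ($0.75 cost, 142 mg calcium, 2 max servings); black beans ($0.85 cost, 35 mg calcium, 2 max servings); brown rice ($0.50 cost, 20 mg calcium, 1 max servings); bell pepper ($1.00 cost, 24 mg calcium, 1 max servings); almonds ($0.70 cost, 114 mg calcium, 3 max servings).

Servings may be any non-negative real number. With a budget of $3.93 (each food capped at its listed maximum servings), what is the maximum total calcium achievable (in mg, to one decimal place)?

639.6 mg

Calcium per dollar: spinach 189.3, almonds 162.9, black beans 41.18, brown rice 40, bell pepper 24.
Take 2 servings of spinach: spends $1.50, +284.0 mg calcium (running total 284.0 mg).
Take 3 servings of almonds: spends $2.10, +342.0 mg calcium (running total 626.0 mg).
Take 0.3882 servings of black beans: spends $0.33, +13.6 mg calcium (running total 639.6 mg).
Greedy by best ratio exhausts the cost allowance optimally: 639.6 mg.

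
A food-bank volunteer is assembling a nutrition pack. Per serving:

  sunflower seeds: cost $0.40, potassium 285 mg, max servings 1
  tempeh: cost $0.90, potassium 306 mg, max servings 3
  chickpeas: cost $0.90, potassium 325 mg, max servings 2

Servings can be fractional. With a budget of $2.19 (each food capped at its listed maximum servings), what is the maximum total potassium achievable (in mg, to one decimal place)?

931.4 mg

Potassium per dollar: sunflower seeds 712.5, chickpeas 361.1, tempeh 340.
Take 1 serving of sunflower seeds: spends $0.40, +285.0 mg potassium (running total 285.0 mg).
Take 1.989 servings of chickpeas: spends $1.79, +646.4 mg potassium (running total 931.4 mg).
Filling greedily by potassium-per-dollar is optimal for one linear limit, giving 931.4 mg.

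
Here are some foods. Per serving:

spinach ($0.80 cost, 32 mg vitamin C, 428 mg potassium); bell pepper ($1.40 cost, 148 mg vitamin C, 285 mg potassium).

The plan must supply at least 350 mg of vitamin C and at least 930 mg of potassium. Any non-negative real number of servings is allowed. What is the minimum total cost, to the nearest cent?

At the optimum either one food covers both requirements or two foods hit both targets exactly; no other combination can be cheaper.
spinach only: max(350/32, 930/428) = 10.94 servings → $8.75.
bell pepper only: max(350/148, 930/285) = 3.263 servings → $4.57.
spinach + bell pepper with both tight: 0.6988 servings and 2.214 servings → $3.66.
Cheapest feasible corner: $3.66.

$3.66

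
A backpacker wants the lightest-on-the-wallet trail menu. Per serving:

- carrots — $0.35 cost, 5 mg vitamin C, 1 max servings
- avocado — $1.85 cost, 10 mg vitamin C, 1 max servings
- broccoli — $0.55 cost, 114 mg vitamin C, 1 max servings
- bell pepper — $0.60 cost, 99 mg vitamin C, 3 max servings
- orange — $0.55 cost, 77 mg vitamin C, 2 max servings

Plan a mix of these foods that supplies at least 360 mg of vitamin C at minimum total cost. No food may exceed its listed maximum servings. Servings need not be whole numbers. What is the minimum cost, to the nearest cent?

$2.04

Cost per mg of vitamin C: broccoli $0.0048, bell pepper $0.0061, orange $0.0071, carrots $0.0700, avocado $0.1850.
Take 1 serving of broccoli: +114.0 mg vitamin C for $0.55 (total $0.55, still need 246.0 mg).
Take 2.485 servings of bell pepper: +246.0 mg vitamin C for $1.49 (total $2.04, still need 0.0 mg).
Filling from the cheapest source first is optimal under one linear minimum: $2.04.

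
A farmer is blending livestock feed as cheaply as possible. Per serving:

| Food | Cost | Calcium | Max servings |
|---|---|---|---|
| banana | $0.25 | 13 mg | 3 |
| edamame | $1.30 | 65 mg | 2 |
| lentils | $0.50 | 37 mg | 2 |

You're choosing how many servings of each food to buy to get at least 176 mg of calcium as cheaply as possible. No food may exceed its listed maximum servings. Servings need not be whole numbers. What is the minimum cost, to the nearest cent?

Cost per mg of calcium: lentils $0.0135, banana $0.0192, edamame $0.0200.
Take 2 servings of lentils: +74.0 mg calcium for $1.00 (total $1.00, still need 102.0 mg).
Take 3 servings of banana: +39.0 mg calcium for $0.75 (total $1.75, still need 63.0 mg).
Take 0.9692 servings of edamame: +63.0 mg calcium for $1.26 (total $3.01, still need 0.0 mg).
Filling from the cheapest source first is optimal under one linear minimum: $3.01.

$3.01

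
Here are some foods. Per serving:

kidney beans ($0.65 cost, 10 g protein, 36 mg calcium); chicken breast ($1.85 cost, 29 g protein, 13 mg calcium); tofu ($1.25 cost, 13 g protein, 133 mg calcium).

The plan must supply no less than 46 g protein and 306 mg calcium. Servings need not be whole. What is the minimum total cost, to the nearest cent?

kidney beans only: max(46/10, 306/36) = 8.5 servings → $5.53.
chicken breast only: max(46/29, 306/13) = 23.54 servings → $43.55.
tofu only: max(46/13, 306/133) = 3.538 servings → $4.42.
kidney beans + chicken breast: the both-tight solution has a negative serving — not a feasible corner.
kidney beans + tofu with both tight: 2.483 servings and 1.629 servings → $3.65.
chicken breast + tofu with both tight: 0.5803 servings and 2.244 servings → $3.88.
The minimum over all feasible corners is $3.65.

$3.65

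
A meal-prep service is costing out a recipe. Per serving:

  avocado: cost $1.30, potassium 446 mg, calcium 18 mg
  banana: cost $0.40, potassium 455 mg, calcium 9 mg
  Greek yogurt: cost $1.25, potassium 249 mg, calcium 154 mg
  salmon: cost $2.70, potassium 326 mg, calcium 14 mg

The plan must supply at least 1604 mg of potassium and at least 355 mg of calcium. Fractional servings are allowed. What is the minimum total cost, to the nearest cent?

For a min-cost LP with two ≥-constraints, a basic feasible solution has at most two positive variables.
avocado only: max(1604/446, 355/18) = 19.72 servings → $25.64.
banana only: max(1604/455, 355/9) = 39.44 servings → $15.78.
Greek yogurt only: max(1604/249, 355/154) = 6.442 servings → $8.05.
salmon only: max(1604/326, 355/14) = 25.36 servings → $68.46.
avocado + banana: the both-tight solution has a negative serving — not a feasible corner.
avocado + Greek yogurt with both tight: 2.471 servings and 2.016 servings → $5.73.
avocado + salmon with both targets exact would need a negative amount; discard.
banana + Greek yogurt with both tight: 2.339 servings and 2.169 servings → $3.65.
banana + salmon: intersection lies outside the first quadrant.
Greek yogurt + salmon with both tight: 1.997 servings and 3.395 servings → $11.66.
Cheapest feasible corner: $3.65.

$3.65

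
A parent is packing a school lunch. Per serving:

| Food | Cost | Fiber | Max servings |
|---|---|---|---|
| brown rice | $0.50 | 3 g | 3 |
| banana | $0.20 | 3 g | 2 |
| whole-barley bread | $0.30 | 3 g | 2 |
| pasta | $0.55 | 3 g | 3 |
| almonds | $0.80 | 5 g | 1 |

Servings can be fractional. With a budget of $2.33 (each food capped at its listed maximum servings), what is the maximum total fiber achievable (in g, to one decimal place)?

Fiber per dollar: banana 15, whole-barley bread 10, almonds 6.25, brown rice 6, pasta 5.455.
Take 2 servings of banana: spends $0.40, +6.0 g fiber (running total 6.0 g).
Take 2 servings of whole-barley bread: spends $0.60, +6.0 g fiber (running total 12.0 g).
Take 1 serving of almonds: spends $0.80, +5.0 g fiber (running total 17.0 g).
Take 1.06 servings of brown rice: spends $0.53, +3.2 g fiber (running total 20.2 g).
Greedy by best ratio exhausts the cost allowance optimally: 20.2 g.

20.2 g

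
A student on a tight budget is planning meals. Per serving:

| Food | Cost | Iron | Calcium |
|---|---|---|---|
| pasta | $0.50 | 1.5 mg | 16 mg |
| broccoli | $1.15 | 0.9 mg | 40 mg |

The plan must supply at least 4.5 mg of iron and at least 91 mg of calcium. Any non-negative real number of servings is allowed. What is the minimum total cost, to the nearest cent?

$2.70

The cheapest plan sits at a corner of the feasible region — with two constraints it uses at most two foods.
pasta only: max(4.5/1.5, 91/16) = 5.688 servings → $2.84.
broccoli only: max(4.5/0.9, 91/40) = 5 servings → $5.75.
pasta + broccoli with both tight: 2.151 servings and 1.414 servings → $2.70.
Cheapest feasible corner: $2.70.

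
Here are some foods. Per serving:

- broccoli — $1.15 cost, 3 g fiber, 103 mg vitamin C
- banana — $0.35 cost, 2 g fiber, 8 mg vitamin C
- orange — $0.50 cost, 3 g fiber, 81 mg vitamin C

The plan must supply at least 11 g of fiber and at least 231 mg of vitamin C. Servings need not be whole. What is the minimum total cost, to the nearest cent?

$1.83

Check every corner: each single food scaled to meet both minima, and each pair solved so both constraints bind.
broccoli only: max(11/3, 231/103) = 3.667 servings → $4.22.
banana only: max(11/2, 231/8) = 28.88 servings → $10.11.
orange only: max(11/3, 231/81) = 3.667 servings → $1.83.
broccoli + banana with both tight: 2.055 servings and 2.418 servings → $3.21.
broccoli + orange: intersection lies outside the first quadrant.
banana + orange with both tight: 1.435 servings and 2.71 servings → $1.86.
The minimum over all feasible corners is $1.83.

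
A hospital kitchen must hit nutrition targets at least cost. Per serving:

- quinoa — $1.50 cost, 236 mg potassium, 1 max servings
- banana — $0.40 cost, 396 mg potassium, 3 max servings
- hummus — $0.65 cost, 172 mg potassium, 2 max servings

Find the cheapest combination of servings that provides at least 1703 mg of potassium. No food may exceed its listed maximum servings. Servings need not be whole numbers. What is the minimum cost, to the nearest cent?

$3.59

Cost per mg of potassium: banana $0.0010, hummus $0.0038, quinoa $0.0064.
Take 3 servings of banana: +1188.0 mg potassium for $1.20 (total $1.20, still need 515.0 mg).
Take 2 servings of hummus: +344.0 mg potassium for $1.30 (total $2.50, still need 171.0 mg).
Take 0.7246 servings of quinoa: +171.0 mg potassium for $1.09 (total $3.59, still need 0.0 mg).
Greedy by cheapest-per-mg is optimal for a single linear constraint, so the minimum cost is $3.59.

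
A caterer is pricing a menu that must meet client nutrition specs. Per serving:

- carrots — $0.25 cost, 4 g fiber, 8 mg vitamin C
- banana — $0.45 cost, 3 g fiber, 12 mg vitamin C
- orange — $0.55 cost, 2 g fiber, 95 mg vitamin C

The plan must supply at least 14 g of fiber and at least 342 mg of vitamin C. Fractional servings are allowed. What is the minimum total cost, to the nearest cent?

$2.34

Check every corner: each single food scaled to meet both minima, and each pair solved so both constraints bind.
carrots only: max(14/4, 342/8) = 42.75 servings → $10.69.
banana only: max(14/3, 342/12) = 28.5 servings → $12.82.
orange only: max(14/2, 342/95) = 7 servings → $3.85.
carrots + banana: intersection lies outside the first quadrant.
carrots + orange with both tight: 1.775 servings and 3.451 servings → $2.34.
banana + orange with both tight: 2.475 servings and 3.287 servings → $2.92.
Cheapest feasible corner: $2.34.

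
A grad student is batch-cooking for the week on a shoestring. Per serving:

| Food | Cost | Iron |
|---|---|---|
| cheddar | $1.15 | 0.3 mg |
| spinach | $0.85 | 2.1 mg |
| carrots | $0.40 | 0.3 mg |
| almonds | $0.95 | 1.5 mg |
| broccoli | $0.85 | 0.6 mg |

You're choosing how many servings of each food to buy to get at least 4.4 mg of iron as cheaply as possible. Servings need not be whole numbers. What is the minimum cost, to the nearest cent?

Cost per mg of iron: spinach $0.4048, almonds $0.6333, carrots $1.3333, broccoli $1.4167, cheddar $3.8333.
With no serving limits, use only spinach: 4.4 mg / 2.1 mg = 2.095 servings × $0.85 = $1.78.

$1.78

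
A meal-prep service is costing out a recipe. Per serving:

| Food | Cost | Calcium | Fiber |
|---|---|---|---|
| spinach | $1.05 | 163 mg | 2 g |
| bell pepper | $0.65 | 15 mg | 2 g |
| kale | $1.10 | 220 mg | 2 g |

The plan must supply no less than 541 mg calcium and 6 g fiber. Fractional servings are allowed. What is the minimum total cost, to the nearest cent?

An LP optimum is at a vertex; with two nutrient constraints at most two foods are used. Check each candidate.
spinach only: max(541/163, 6/2) = 3.319 servings → $3.48.
bell pepper only: max(541/15, 6/2) = 36.07 servings → $23.44.
kale only: max(541/220, 6/2) = 3 servings → $3.30.
spinach + bell pepper: the both-tight solution has a negative serving — not a feasible corner.
spinach + kale with both tight: 2.088 servings and 0.9123 servings → $3.20.
bell pepper + kale with both tight: 0.5805 servings and 2.42 servings → $3.04.
So the least-cost plan costs $3.04.

$3.04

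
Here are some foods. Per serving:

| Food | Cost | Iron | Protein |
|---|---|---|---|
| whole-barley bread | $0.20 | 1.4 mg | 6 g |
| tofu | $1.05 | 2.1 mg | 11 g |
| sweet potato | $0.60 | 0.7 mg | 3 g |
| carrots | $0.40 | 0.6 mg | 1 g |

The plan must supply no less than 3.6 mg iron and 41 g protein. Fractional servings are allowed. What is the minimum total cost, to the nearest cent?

$1.37

For a min-cost LP with two ≥-constraints, a basic feasible solution has at most two positive variables.
whole-barley bread only: max(3.6/1.4, 41/6) = 6.833 servings → $1.37.
tofu only: max(3.6/2.1, 41/11) = 3.727 servings → $3.91.
sweet potato only: max(3.6/0.7, 41/3) = 13.67 servings → $8.20.
carrots only: max(3.6/0.6, 41/1) = 41 servings → $16.40.
whole-barley bread + tofu: intersection lies outside the first quadrant.
whole-barley bread + sweet potato (both tight): parallel constraints — no distinct corner.
whole-barley bread + carrots: the both-tight solution has a negative serving — not a feasible corner.
tofu + sweet potato: the both-tight solution has a negative serving — not a feasible corner.
tofu + carrots with both targets exact would need a negative amount; discard.
sweet potato + carrots with both targets exact would need a negative amount; discard.
So the least-cost plan costs $1.37.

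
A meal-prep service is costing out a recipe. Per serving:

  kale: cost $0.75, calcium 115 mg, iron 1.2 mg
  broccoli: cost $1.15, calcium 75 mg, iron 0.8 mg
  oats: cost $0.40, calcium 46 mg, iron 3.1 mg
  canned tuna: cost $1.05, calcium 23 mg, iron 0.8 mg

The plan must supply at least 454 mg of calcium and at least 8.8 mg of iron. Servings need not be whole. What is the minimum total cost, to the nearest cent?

$3.12

Compare the cost at each extreme point of the feasible region.
kale only: max(454/115, 8.8/1.2) = 7.333 servings → $5.50.
broccoli only: max(454/75, 8.8/0.8) = 11 servings → $12.65.
oats only: max(454/46, 8.8/3.1) = 9.87 servings → $3.95.
canned tuna only: max(454/23, 8.8/0.8) = 19.74 servings → $20.73.
kale + broccoli: the both-tight solution has a negative serving — not a feasible corner.
kale + oats with both tight: 3.328 servings and 1.551 servings → $3.12.
kale + canned tuna with both tight: 2.497 servings and 7.255 servings → $9.49.
broccoli + oats with both tight: 5.123 servings and 1.517 servings → $6.50.
broccoli + canned tuna with both tight: 3.865 servings and 7.135 servings → $11.94.
oats + canned tuna with both targets exact would need a negative amount; discard.
So the least-cost plan costs $3.12.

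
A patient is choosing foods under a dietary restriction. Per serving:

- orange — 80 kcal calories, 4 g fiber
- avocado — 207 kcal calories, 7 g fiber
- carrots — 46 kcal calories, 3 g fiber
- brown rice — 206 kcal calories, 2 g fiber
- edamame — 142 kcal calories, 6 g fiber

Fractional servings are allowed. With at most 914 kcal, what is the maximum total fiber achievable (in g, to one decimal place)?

59.6 g

Fiber per kcal: carrots 0.06522, orange 0.05, edamame 0.04225, avocado 0.03382, brown rice 0.009709.
With no serving limits, spend the whole calories allowance on carrots: 914 kcal / 46 kcal × 3 g = 59.6 g.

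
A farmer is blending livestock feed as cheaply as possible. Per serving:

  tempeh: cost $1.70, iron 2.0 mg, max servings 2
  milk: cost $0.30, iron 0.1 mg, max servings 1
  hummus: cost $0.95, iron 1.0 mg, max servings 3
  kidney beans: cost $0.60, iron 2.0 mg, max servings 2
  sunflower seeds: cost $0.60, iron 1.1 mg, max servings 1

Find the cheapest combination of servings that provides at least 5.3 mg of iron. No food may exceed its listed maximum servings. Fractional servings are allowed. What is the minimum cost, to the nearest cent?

$1.97

Cost per mg of iron: kidney beans $0.3000, sunflower seeds $0.5455, tempeh $0.8500, hummus $0.9500, milk $3.0000.
Take 2 servings of kidney beans: +4.0 mg iron for $1.20 (total $1.20, still need 1.3 mg).
Take 1 serving of sunflower seeds: +1.1 mg iron for $0.60 (total $1.80, still need 0.2 mg).
Take 0.1 servings of tempeh: +0.2 mg iron for $0.17 (total $1.97, still need 0.0 mg).
Filling from the cheapest source first is optimal under one linear minimum: $1.97.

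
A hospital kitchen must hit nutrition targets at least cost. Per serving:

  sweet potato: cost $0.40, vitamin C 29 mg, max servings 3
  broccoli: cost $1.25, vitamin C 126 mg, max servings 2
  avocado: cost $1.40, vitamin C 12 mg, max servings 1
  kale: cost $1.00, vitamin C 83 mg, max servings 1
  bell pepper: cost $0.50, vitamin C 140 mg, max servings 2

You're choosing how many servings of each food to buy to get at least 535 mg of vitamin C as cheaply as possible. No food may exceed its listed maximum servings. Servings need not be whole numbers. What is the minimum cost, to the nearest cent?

$3.54

Cost per mg of vitamin C: bell pepper $0.0036, broccoli $0.0099, kale $0.0120, sweet potato $0.0138, avocado $0.1167.
Take 2 servings of bell pepper: +280.0 mg vitamin C for $1.00 (total $1.00, still need 255.0 mg).
Take 2 servings of broccoli: +252.0 mg vitamin C for $2.50 (total $3.50, still need 3.0 mg).
Take 0.03614 servings of kale: +3.0 mg vitamin C for $0.04 (total $3.54, still need 0.0 mg).
Filling from the cheapest source first is optimal under one linear minimum: $3.54.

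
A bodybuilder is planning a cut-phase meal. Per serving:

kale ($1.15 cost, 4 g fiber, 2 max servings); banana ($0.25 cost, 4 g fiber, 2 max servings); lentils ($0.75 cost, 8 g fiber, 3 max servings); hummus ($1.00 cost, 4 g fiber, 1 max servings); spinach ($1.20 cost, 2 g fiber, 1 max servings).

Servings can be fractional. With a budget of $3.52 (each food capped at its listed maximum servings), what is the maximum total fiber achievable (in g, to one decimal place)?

Fiber per dollar: banana 16, lentils 10.67, hummus 4, kale 3.478, spinach 1.667.
Take 2 servings of banana: spends $0.50, +8.0 g fiber (running total 8.0 g).
Take 3 servings of lentils: spends $2.25, +24.0 g fiber (running total 32.0 g).
Take 0.77 servings of hummus: spends $0.77, +3.1 g fiber (running total 35.1 g).
Filling greedily by fiber-per-dollar is optimal for one linear limit, giving 35.1 g.

35.1 g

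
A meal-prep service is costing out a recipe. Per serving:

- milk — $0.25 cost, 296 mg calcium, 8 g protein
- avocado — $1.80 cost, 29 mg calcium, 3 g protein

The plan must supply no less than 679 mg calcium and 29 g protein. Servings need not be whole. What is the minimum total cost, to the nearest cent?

Minimising a linear cost over {calcium ≥ 679, protein ≥ 29, servings ≥ 0} — the optimum is at a vertex, using one or two foods.
milk only: max(679/296, 29/8) = 3.625 servings → $0.91.
avocado only: max(679/29, 29/3) = 23.41 servings → $42.14.
milk + avocado with both tight: 1.823 servings and 4.805 servings → $9.10.
The minimum over all feasible corners is $0.91.

$0.91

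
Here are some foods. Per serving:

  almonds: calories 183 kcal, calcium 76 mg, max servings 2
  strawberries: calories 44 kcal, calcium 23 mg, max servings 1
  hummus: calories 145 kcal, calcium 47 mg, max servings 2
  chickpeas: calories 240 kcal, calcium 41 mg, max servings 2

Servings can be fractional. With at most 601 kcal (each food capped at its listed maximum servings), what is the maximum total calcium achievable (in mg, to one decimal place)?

236.9 mg

Calcium per kcal: strawberries 0.5227, almonds 0.4153, hummus 0.3241, chickpeas 0.1708.
Take 1 serving of strawberries: uses 44 kcal, +23.0 mg calcium (running total 23.0 mg).
Take 2 servings of almonds: uses 366 kcal, +152.0 mg calcium (running total 175.0 mg).
Take 1.317 servings of hummus: uses 191 kcal, +61.9 mg calcium (running total 236.9 mg).
Greedy by best ratio exhausts the calories allowance optimally: 236.9 mg.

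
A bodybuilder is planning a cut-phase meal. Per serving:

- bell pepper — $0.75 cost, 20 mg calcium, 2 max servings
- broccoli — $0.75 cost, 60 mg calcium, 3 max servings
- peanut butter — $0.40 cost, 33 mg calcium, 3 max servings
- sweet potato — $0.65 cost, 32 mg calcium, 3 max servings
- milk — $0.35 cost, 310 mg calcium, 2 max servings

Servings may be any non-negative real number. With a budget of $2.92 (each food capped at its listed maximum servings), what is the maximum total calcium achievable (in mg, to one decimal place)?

800.6 mg

Calcium per dollar: milk 885.7, peanut butter 82.5, broccoli 80, sweet potato 49.23, bell pepper 26.67.
Take 2 servings of milk: spends $0.70, +620.0 mg calcium (running total 620.0 mg).
Take 3 servings of peanut butter: spends $1.20, +99.0 mg calcium (running total 719.0 mg).
Take 1.36 servings of broccoli: spends $1.02, +81.6 mg calcium (running total 800.6 mg).
Greedy by best ratio exhausts the cost allowance optimally: 800.6 mg.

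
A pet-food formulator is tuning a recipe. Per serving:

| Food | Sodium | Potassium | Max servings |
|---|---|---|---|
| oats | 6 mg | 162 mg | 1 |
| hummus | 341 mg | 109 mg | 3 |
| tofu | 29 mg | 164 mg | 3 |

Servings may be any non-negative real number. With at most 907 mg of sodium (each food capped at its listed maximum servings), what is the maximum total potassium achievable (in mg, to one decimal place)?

Potassium per mg sodium: oats 27, tofu 5.655, hummus 0.3196.
Take 1 serving of oats: uses 6 mg sodium, +162.0 mg potassium (running total 162.0 mg).
Take 3 servings of tofu: uses 87 mg sodium, +492.0 mg potassium (running total 654.0 mg).
Take 2.387 servings of hummus: uses 814 mg sodium, +260.2 mg potassium (running total 914.2 mg).
Greedy by best ratio exhausts the sodium allowance optimally: 914.2 mg.

914.2 mg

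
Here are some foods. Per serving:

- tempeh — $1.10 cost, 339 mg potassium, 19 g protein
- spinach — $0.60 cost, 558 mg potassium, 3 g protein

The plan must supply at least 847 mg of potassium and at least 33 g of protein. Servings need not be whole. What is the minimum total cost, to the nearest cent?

$2.13

An LP optimum is at a vertex; with two nutrient constraints at most two foods are used. Check each candidate.
tempeh only: max(847/339, 33/19) = 2.499 servings → $2.75.
spinach only: max(847/558, 33/3) = 11 servings → $6.60.
tempeh + spinach with both tight: 1.656 servings and 0.5118 servings → $2.13.
So the least-cost plan costs $2.13.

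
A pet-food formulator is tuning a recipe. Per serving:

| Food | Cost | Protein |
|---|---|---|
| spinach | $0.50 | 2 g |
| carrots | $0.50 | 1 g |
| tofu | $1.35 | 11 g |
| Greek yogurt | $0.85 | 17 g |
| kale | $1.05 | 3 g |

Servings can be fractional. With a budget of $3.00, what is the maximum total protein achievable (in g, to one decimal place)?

60.0 g

Protein per dollar: Greek yogurt 20, tofu 8.148, spinach 4, kale 2.857, carrots 2.
With no serving limits, spend the whole cost allowance on Greek yogurt: $3.00 / $0.85 × 17 g = 60.0 g.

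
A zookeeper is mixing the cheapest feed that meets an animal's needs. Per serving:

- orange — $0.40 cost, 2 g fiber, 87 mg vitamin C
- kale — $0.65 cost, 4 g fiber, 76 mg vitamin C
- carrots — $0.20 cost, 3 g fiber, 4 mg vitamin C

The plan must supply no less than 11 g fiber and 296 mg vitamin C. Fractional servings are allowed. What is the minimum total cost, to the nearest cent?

$1.62

Compare the cost at each extreme point of the feasible region.
orange only: max(11/2, 296/87) = 5.5 servings → $2.20.
kale only: max(11/4, 296/76) = 3.895 servings → $2.53.
carrots only: max(11/3, 296/4) = 74 servings → $14.80.
orange + kale with both tight: 1.776 servings and 1.862 servings → $1.92.
orange + carrots with both tight: 3.336 servings and 1.443 servings → $1.62.
kale + carrots: intersection lies outside the first quadrant.
The minimum over all feasible corners is $1.62.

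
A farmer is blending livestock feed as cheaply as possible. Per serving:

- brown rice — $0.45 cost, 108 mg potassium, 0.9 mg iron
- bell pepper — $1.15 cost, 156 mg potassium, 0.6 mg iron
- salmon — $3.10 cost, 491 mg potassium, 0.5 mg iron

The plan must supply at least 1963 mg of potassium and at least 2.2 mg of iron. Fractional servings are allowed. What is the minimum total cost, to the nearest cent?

Compare the cost at each extreme point of the feasible region.
brown rice only: max(1963/108, 2.2/0.9) = 18.18 servings → $8.18.
bell pepper only: max(1963/156, 2.2/0.6) = 12.58 servings → $14.47.
salmon only: max(1963/491, 2.2/0.5) = 4.4 servings → $13.64.
brown rice + bell pepper: intersection lies outside the first quadrant.
brown rice + salmon with both tight: 0.2544 servings and 3.942 servings → $12.33.
bell pepper + salmon with both tight: 0.4557 servings and 3.853 servings → $12.47.
So the least-cost plan costs $8.18.

$8.18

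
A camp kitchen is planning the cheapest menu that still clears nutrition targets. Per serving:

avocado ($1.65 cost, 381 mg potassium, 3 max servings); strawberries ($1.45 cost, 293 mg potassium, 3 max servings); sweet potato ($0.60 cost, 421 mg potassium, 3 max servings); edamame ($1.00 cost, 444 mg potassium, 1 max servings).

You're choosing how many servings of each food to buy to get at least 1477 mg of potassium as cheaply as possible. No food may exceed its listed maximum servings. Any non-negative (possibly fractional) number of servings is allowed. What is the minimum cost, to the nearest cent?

Cost per mg of potassium: sweet potato $0.0014, edamame $0.0023, avocado $0.0043, strawberries $0.0049.
Take 3 servings of sweet potato: +1263.0 mg potassium for $1.80 (total $1.80, still need 214.0 mg).
Take 0.482 servings of edamame: +214.0 mg potassium for $0.48 (total $2.28, still need 0.0 mg).
Filling from the cheapest source first is optimal under one linear minimum: $2.28.

$2.28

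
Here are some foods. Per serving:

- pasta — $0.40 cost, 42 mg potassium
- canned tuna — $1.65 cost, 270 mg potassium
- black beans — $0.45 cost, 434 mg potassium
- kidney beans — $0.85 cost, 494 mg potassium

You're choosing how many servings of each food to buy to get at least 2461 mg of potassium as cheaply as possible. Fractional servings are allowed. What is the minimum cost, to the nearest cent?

$2.55

Cost per mg of potassium: black beans $0.0010, kidney beans $0.0017, canned tuna $0.0061, pasta $0.0095.
With no serving limits, use only black beans: 2461 mg / 434 mg = 5.671 servings × $0.45 = $2.55.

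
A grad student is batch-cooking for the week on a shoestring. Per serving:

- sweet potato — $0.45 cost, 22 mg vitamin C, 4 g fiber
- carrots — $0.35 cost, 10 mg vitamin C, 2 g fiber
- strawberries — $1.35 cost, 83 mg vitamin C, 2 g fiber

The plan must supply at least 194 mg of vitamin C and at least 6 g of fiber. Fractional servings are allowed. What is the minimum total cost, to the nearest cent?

For a min-cost LP with two ≥-constraints, a basic feasible solution has at most two positive variables.
sweet potato only: max(194/22, 6/4) = 8.818 servings → $3.97.
carrots only: max(194/10, 6/2) = 19.4 servings → $6.79.
strawberries only: max(194/83, 6/2) = 3 servings → $4.05.
sweet potato + carrots: intersection lies outside the first quadrant.
sweet potato + strawberries with both tight: 0.3819 servings and 2.236 servings → $3.19.
carrots + strawberries with both tight: 0.7534 servings and 2.247 servings → $3.30.
The minimum over all feasible corners is $3.19.

$3.19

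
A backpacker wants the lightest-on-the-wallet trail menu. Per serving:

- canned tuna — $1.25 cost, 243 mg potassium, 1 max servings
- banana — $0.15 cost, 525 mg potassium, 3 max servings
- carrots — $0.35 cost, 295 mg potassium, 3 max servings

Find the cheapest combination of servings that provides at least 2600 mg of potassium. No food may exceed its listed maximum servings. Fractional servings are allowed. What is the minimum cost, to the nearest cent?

Cost per mg of potassium: banana $0.0003, carrots $0.0012, canned tuna $0.0051.
Take 3 servings of banana: +1575.0 mg potassium for $0.45 (total $0.45, still need 1025.0 mg).
Take 3 servings of carrots: +885.0 mg potassium for $1.05 (total $1.50, still need 140.0 mg).
Take 0.5761 servings of canned tuna: +140.0 mg potassium for $0.72 (total $2.22, still need 0.0 mg).
Greedy by cheapest-per-mg is optimal for a single linear constraint, so the minimum cost is $2.22.

$2.22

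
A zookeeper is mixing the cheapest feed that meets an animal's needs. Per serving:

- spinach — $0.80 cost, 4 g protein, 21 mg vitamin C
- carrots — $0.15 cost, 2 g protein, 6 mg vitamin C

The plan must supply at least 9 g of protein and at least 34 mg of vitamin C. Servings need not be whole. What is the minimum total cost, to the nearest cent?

A basic optimal solution has at most two foods positive. Try each food alone and each pair with both targets met exactly.
spinach only: max(9/4, 34/21) = 2.25 servings → $1.80.
carrots only: max(9/2, 34/6) = 5.667 servings → $0.85.
spinach + carrots with both tight: 0.7778 servings and 2.944 servings → $1.06.
Cheapest feasible corner: $0.85.

$0.85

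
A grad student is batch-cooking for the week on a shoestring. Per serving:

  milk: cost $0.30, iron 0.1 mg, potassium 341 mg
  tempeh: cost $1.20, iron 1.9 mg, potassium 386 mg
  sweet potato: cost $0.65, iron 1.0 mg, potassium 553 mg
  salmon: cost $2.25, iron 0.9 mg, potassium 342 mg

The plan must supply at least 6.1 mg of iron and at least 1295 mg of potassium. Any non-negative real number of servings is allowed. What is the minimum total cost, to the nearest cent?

With two linear requirements the optimum uses one or two foods; enumerate the corners.
milk only: max(6.1/0.1, 1295/341) = 61 servings → $18.30.
tempeh only: max(6.1/1.9, 1295/386) = 3.355 servings → $4.03.
sweet potato only: max(6.1/1.0, 1295/553) = 6.1 servings → $3.96.
salmon only: max(6.1/0.9, 1295/342) = 6.778 servings → $15.25.
milk + tempeh with both tight: 0.1738 servings and 3.201 servings → $3.89.
milk + sweet potato with both targets exact would need a negative amount; discard.
milk + salmon with both targets exact would need a negative amount; discard.
tempeh + sweet potato with both tight: 3.127 servings and 0.1593 servings → $3.86.
tempeh + salmon with both tight: 3.045 servings and 0.3502 servings → $4.44.
sweet potato + salmon: intersection lies outside the first quadrant.
So the least-cost plan costs $3.86.

$3.86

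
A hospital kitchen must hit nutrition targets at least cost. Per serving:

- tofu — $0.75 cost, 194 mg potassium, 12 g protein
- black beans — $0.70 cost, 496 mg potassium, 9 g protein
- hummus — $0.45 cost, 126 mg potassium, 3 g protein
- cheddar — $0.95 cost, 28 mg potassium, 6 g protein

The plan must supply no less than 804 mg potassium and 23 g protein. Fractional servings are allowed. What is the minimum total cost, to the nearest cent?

An LP optimum is at a vertex; with two nutrient constraints at most two foods are used. Check each candidate.
tofu only: max(804/194, 23/12) = 4.144 servings → $3.11.
black beans only: max(804/496, 23/9) = 2.556 servings → $1.79.
hummus only: max(804/126, 23/3) = 7.667 servings → $3.45.
cheddar only: max(804/28, 23/6) = 28.71 servings → $27.28.
tofu + black beans with both tight: 0.9919 servings and 1.233 servings → $1.61.
tofu + hummus with both tight: 0.5226 servings and 5.576 servings → $2.90.
tofu + cheddar with both targets exact would need a negative amount; discard.
black beans + hummus with both targets exact would need a negative amount; discard.
black beans + cheddar with both tight: 1.535 servings and 1.532 servings → $2.53.
hummus + cheddar with both tight: 6.22 servings and 0.7232 servings → $3.49.
Cheapest feasible corner: $1.61.

$1.61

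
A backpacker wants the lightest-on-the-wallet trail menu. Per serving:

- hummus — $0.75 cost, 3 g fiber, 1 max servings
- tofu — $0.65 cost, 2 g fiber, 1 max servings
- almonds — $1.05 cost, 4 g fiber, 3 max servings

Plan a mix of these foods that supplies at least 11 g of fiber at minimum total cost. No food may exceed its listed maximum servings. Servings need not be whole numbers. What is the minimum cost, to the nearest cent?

$2.85

Cost per g of fiber: hummus $0.2500, almonds $0.2625, tofu $0.3250.
Take 1 serving of hummus: +3.0 g fiber for $0.75 (total $0.75, still need 8.0 g).
Take 2 servings of almonds: +8.0 g fiber for $2.10 (total $2.85, still need 0.0 g).
Greedy by cheapest-per-g is optimal for a single linear constraint, so the minimum cost is $2.85.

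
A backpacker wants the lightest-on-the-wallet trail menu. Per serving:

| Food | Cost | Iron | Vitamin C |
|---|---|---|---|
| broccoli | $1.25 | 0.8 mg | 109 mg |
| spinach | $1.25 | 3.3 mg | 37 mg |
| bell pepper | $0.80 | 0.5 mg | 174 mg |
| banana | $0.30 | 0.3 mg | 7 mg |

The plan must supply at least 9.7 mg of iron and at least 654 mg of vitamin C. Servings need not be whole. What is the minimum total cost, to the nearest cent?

$5.65

Two binding constraints pin down two serving amounts, so the optimal mix uses at most two foods. The candidates are each food alone (scaled to the tighter of iron/vitamin C) and each pair with both constraints tight.
broccoli only: max(9.7/0.8, 654/109) = 12.12 servings → $15.16.
spinach only: max(9.7/3.3, 654/37) = 17.68 servings → $22.09.
bell pepper only: max(9.7/0.5, 654/174) = 19.4 servings → $15.52.
banana only: max(9.7/0.3, 654/7) = 93.43 servings → $28.03.
broccoli + spinach with both tight: 5.451 servings and 1.618 servings → $8.84.
broccoli + bell pepper with both targets exact would need a negative amount; discard.
broccoli + banana with both tight: 4.734 servings and 19.71 servings → $11.83.
spinach + bell pepper with both tight: 2.449 servings and 3.238 servings → $5.65.
spinach + banana with both targets exact would need a negative amount; discard.
bell pepper + banana with both tight: 2.634 servings and 27.94 servings → $10.49.
So the least-cost plan costs $5.65.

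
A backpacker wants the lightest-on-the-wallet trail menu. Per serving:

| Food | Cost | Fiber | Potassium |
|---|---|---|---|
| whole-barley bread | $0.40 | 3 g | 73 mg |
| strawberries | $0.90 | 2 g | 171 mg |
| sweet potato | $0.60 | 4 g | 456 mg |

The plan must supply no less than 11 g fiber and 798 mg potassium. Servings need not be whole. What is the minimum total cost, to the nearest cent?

$1.57

A basic optimal solution has at most two foods positive. Try each food alone and each pair with both targets met exactly.
whole-barley bread only: max(11/3, 798/73) = 10.93 servings → $4.37.
strawberries only: max(11/2, 798/171) = 5.5 servings → $4.95.
sweet potato only: max(11/4, 798/456) = 2.75 servings → $1.65.
whole-barley bread + strawberries with both tight: 0.7766 servings and 4.335 servings → $4.21.
whole-barley bread + sweet potato with both tight: 1.695 servings and 1.479 servings → $1.57.
strawberries + sweet potato with both targets exact would need a negative amount; discard.
The minimum over all feasible corners is $1.57.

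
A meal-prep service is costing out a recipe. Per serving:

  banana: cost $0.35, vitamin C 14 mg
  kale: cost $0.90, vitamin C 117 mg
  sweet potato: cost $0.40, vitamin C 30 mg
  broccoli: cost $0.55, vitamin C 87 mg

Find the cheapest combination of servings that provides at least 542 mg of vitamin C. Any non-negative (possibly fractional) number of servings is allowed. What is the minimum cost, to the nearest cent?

$3.43

Cost per mg of vitamin C: broccoli $0.0063, kale $0.0077, sweet potato $0.0133, banana $0.0250.
With no serving limits, use only broccoli: 542 mg / 87 mg = 6.23 servings × $0.55 = $3.43.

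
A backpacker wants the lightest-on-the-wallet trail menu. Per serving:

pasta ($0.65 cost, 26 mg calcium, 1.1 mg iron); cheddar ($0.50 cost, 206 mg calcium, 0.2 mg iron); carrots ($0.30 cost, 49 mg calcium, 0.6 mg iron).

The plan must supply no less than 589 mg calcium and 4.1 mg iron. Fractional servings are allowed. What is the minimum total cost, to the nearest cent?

An LP optimum is at a vertex; with two nutrient constraints at most two foods are used. Check each candidate.
pasta only: max(589/26, 4.1/1.1) = 22.65 servings → $14.72.
cheddar only: max(589/206, 4.1/0.2) = 20.5 servings → $10.25.
carrots only: max(589/49, 4.1/0.6) = 12.02 servings → $3.61.
pasta + cheddar with both tight: 3.283 servings and 2.445 servings → $3.36.
pasta + carrots: intersection lies outside the first quadrant.
cheddar + carrots with both tight: 1.34 servings and 6.387 servings → $2.59.
The minimum over all feasible corners is $2.59.

$2.59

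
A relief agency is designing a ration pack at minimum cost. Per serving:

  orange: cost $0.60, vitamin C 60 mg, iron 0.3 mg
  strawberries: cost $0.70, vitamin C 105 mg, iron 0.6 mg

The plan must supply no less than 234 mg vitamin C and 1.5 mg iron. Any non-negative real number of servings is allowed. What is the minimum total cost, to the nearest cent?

$1.75

Minimising a linear cost over {vitamin C ≥ 234, iron ≥ 1.5, servings ≥ 0} — the optimum is at a vertex, using one or two foods.
orange only: max(234/60, 1.5/0.3) = 5 servings → $3.00.
strawberries only: max(234/105, 1.5/0.6) = 2.5 servings → $1.75.
orange + strawberries with both targets exact would need a negative amount; discard.
Cheapest feasible corner: $1.75.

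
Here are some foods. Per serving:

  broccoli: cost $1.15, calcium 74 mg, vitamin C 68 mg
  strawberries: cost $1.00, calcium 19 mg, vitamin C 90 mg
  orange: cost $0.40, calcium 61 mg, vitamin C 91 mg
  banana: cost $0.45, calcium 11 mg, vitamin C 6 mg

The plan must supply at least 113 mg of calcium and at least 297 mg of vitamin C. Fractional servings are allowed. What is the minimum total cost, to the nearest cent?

Minimising a linear cost over {calcium ≥ 113, vitamin C ≥ 297, servings ≥ 0} — the optimum is at a vertex, using one or two foods.
broccoli only: max(113/74, 297/68) = 4.368 servings → $5.02.
strawberries only: max(113/19, 297/90) = 5.947 servings → $5.95.
orange only: max(113/61, 297/91) = 3.264 servings → $1.31.
banana only: max(113/11, 297/6) = 49.5 servings → $22.27.
broccoli + strawberries with both tight: 0.8433 servings and 2.663 servings → $3.63.
broccoli + orange with both targets exact would need a negative amount; discard.
broccoli + banana: the both-tight solution has a negative serving — not a feasible corner.
strawberries + orange with both tight: 2.083 servings and 1.204 servings → $2.56.
strawberries + banana with both tight: 2.955 servings and 5.168 servings → $5.28.
orange + banana: the both-tight solution has a negative serving — not a feasible corner.
The minimum over all feasible corners is $1.31.

$1.31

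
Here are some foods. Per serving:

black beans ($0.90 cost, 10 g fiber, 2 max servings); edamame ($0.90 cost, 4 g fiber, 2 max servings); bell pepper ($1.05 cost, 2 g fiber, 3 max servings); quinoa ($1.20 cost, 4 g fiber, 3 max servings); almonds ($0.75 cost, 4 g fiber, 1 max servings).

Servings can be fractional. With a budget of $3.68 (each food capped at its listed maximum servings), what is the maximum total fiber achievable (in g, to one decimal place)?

29.0 g

Fiber per dollar: black beans 11.11, almonds 5.333, edamame 4.444, quinoa 3.333, bell pepper 1.905.
Take 2 servings of black beans: spends $1.80, +20.0 g fiber (running total 20.0 g).
Take 1 serving of almonds: spends $0.75, +4.0 g fiber (running total 24.0 g).
Take 1.256 servings of edamame: spends $1.13, +5.0 g fiber (running total 29.0 g).
Greedy by best ratio exhausts the cost allowance optimally: 29.0 g.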